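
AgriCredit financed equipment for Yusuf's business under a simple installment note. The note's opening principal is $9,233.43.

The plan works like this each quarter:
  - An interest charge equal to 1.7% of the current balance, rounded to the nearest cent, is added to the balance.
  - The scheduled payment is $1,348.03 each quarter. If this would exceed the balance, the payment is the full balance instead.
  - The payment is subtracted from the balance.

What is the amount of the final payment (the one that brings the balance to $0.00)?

# | Opening | Interest | Payment | End bal
1 | $9,233.43 | $156.97 | $1,348.03 | $8,042.37
2 | $8,042.37 | $136.72 | $1,348.03 | $6,831.06
3 | $6,831.06 | $116.13 | $1,348.03 | $5,599.16
4 | $5,599.16 | $95.19 | $1,348.03 | $4,346.32
5 | $4,346.32 | $73.89 | $1,348.03 | $3,072.18
6 | $3,072.18 | $52.23 | $1,348.03 | $1,776.38
7 | $1,776.38 | $30.20 | $1,348.03 | $458.55
8 | $458.55 | $7.80 | $466.35 | $0.00

$466.35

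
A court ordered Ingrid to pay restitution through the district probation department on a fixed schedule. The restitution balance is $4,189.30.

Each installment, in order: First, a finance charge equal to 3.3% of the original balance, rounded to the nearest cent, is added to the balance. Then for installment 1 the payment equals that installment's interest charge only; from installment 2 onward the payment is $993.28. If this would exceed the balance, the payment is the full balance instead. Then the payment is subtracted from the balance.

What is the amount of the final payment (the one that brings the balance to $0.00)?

$907.43

Installment 1: opening $4,189.30; interest $138.25 → $4,327.55; payment $138.25; balance $4,189.30
Installment 2: opening $4,189.30; interest $138.25 → $4,327.55; payment $993.28; balance $3,334.27
Installment 3: opening $3,334.27; interest $138.25 → $3,472.52; payment $993.28; balance $2,479.24
Installment 4: opening $2,479.24; interest $138.25 → $2,617.49; payment $993.28; balance $1,624.21
Installment 5: opening $1,624.21; interest $138.25 → $1,762.46; payment $993.28; balance $769.18
Installment 6: opening $769.18; interest $138.25 → $907.43; payment $907.43; balance $0.00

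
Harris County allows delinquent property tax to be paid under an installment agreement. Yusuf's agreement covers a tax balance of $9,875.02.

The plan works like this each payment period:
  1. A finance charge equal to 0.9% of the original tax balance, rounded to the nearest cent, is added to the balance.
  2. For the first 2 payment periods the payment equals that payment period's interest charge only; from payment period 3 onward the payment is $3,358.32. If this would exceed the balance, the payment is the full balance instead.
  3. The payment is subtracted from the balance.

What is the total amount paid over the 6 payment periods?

$10,408.30

Payment period 1: opening $9,875.02; interest $88.88 → $9,963.90; payment $88.88; balance $9,875.02
Payment period 2: opening $9,875.02; interest $88.88 → $9,963.90; payment $88.88; balance $9,875.02
Payment period 3: opening $9,875.02; interest $88.88 → $9,963.90; payment $3,358.32; balance $6,605.58
Payment period 4: opening $6,605.58; interest $88.88 → $6,694.46; payment $3,358.32; balance $3,336.14
Payment period 5: opening $3,336.14; interest $88.88 → $3,425.02; payment $3,358.32; balance $66.70
Payment period 6: opening $66.70; interest $88.88 → $155.58; payment $155.58; balance $0.00
Total paid: $10,408.30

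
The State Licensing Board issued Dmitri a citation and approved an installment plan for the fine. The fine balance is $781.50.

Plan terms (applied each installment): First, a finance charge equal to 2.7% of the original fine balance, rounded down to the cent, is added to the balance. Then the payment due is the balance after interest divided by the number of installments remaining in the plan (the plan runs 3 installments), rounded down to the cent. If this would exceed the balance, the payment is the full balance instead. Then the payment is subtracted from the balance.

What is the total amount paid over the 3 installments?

Installment 1: $781.50 +$21.10 interest = $802.60; pay $267.53 → $535.07
Installment 2: $535.07 +$21.10 interest = $556.17; pay $278.08 → $278.09
Installment 3: $278.09 +$21.10 interest = $299.19; pay $299.19 → $0.00
Total paid: $844.80

$844.80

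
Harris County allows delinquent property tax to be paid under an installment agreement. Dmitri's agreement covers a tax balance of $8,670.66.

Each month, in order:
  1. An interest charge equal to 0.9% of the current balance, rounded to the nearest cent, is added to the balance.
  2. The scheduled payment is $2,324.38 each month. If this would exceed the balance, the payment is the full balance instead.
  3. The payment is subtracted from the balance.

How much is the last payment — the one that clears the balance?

$1,887.64

Month 1: opening $8,670.66; interest $78.04 → $8,748.70; payment $2,324.38; balance $6,424.32
Month 2: opening $6,424.32; interest $57.82 → $6,482.14; payment $2,324.38; balance $4,157.76
Month 3: opening $4,157.76; interest $37.42 → $4,195.18; payment $2,324.38; balance $1,870.80
Month 4: opening $1,870.80; interest $16.84 → $1,887.64; payment $1,887.64; balance $0.00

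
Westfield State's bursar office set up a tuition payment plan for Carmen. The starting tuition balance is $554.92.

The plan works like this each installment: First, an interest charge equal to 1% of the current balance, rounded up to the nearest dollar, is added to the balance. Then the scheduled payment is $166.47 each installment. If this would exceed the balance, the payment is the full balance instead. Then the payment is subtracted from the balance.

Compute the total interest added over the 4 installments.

$14.00

# | Opening | Interest | Payment | End bal
1 | $554.92 | $6.00 | $166.47 | $394.45
2 | $394.45 | $4.00 | $166.47 | $231.98
3 | $231.98 | $3.00 | $166.47 | $68.51
4 | $68.51 | $1.00 | $69.51 | $0.00
Total interest: $6.00 + $4.00 + $3.00 + $1.00 = $14.00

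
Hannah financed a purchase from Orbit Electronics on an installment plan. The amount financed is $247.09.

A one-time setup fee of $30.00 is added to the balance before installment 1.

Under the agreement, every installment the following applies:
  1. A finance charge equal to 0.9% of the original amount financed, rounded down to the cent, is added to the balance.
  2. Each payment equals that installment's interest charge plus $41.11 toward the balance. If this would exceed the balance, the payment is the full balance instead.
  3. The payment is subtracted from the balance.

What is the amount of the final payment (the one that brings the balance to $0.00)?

$32.65

Installment 1: opening $277.09; interest $2.22 → $279.31; payment $43.33; balance $235.98
Installment 2: opening $235.98; interest $2.22 → $238.20; payment $43.33; balance $194.87
Installment 3: opening $194.87; interest $2.22 → $197.09; payment $43.33; balance $153.76
Installment 4: opening $153.76; interest $2.22 → $155.98; payment $43.33; balance $112.65
Installment 5: opening $112.65; interest $2.22 → $114.87; payment $43.33; balance $71.54
Installment 6: opening $71.54; interest $2.22 → $73.76; payment $43.33; balance $30.43
Installment 7: opening $30.43; interest $2.22 → $32.65; payment $32.65; balance $0.00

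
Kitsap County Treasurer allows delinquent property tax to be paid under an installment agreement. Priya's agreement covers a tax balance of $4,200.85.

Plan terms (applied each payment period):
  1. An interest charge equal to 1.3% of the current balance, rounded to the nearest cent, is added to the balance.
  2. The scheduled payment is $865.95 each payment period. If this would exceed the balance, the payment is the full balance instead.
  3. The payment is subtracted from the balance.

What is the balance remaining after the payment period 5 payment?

$37.30

Payment period 1: $4,200.85 +$54.61 interest = $4,255.46; pay $865.95 → $3,389.51
Payment period 2: $3,389.51 +$44.06 interest = $3,433.57; pay $865.95 → $2,567.62
Payment period 3: $2,567.62 +$33.38 interest = $2,601.00; pay $865.95 → $1,735.05
Payment period 4: $1,735.05 +$22.56 interest = $1,757.61; pay $865.95 → $891.66
Payment period 5: $891.66 +$11.59 interest = $903.25; pay $865.95 → $37.30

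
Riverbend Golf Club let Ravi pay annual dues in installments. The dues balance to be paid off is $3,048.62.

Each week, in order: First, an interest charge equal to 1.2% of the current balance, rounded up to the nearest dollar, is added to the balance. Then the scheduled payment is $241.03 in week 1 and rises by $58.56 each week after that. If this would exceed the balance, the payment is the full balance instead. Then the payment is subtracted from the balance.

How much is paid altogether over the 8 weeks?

Week 1: opening $3,048.62; interest $37.00 → $3,085.62; payment $241.03; balance $2,844.59
Week 2: opening $2,844.59; interest $35.00 → $2,879.59; payment $299.59; balance $2,580.00
Week 3: opening $2,580.00; interest $31.00 → $2,611.00; payment $358.15; balance $2,252.85
Week 4: opening $2,252.85; interest $28.00 → $2,280.85; payment $416.71; balance $1,864.14
Week 5: opening $1,864.14; interest $23.00 → $1,887.14; payment $475.27; balance $1,411.87
Week 6: opening $1,411.87; interest $17.00 → $1,428.87; payment $533.83; balance $895.04
Week 7: opening $895.04; interest $11.00 → $906.04; payment $592.39; balance $313.65
Week 8: opening $313.65; interest $4.00 → $317.65; payment $317.65; balance $0.00
Total paid: $3,234.62

$3,234.62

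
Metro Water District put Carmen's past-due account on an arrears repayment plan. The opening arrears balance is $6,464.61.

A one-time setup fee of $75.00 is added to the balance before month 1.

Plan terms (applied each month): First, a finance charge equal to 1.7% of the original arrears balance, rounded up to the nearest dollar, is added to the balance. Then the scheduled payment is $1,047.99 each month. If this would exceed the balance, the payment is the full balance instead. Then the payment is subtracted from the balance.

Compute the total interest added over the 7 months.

# | Opening | Interest | Payment | End bal
1 | $6,539.61 | $110.00 | $1,047.99 | $5,601.62
2 | $5,601.62 | $110.00 | $1,047.99 | $4,663.63
3 | $4,663.63 | $110.00 | $1,047.99 | $3,725.64
4 | $3,725.64 | $110.00 | $1,047.99 | $2,787.65
5 | $2,787.65 | $110.00 | $1,047.99 | $1,849.66
6 | $1,849.66 | $110.00 | $1,047.99 | $911.67
7 | $911.67 | $110.00 | $1,021.67 | $0.00
Total interest: $110.00 + $110.00 + $110.00 + $110.00 + $110.00 + $110.00 + $110.00 = $770.00

$770.00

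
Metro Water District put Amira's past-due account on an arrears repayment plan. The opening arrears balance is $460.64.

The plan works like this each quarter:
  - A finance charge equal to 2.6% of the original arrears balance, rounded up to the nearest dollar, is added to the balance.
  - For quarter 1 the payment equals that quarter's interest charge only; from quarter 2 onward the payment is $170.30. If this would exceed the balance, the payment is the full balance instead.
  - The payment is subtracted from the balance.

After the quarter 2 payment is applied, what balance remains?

$302.34

Quarter 1: $460.64 +$12.00 interest = $472.64; pay $12.00 → $460.64
Quarter 2: $460.64 +$12.00 interest = $472.64; pay $170.30 → $302.34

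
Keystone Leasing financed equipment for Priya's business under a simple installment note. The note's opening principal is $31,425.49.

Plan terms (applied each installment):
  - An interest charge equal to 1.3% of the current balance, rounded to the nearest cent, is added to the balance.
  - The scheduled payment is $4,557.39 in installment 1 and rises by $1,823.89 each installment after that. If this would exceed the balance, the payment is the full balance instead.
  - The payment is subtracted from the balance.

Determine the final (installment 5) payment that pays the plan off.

# | Opening | Interest | Payment | End bal
1 | $31,425.49 | $408.53 | $4,557.39 | $27,276.63
2 | $27,276.63 | $354.60 | $6,381.28 | $21,249.95
3 | $21,249.95 | $276.25 | $8,205.17 | $13,321.03
4 | $13,321.03 | $173.17 | $10,029.06 | $3,465.14
5 | $3,465.14 | $45.05 | $3,510.19 | $0.00

$3,510.19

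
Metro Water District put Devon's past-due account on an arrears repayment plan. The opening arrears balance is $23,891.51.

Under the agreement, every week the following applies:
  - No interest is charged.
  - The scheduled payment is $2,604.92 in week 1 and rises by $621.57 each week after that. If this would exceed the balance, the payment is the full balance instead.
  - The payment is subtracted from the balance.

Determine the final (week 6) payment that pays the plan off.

Week 1: $23,891.51 − $2,604.92 → $21,286.59
Week 2: $21,286.59 − $3,226.49 → $18,060.10
Week 3: $18,060.10 − $3,848.06 → $14,212.04
Week 4: $14,212.04 − $4,469.63 → $9,742.41
Week 5: $9,742.41 − $5,091.20 → $4,651.21
Week 6: $4,651.21 − $4,651.21 → $0.00

$4,651.21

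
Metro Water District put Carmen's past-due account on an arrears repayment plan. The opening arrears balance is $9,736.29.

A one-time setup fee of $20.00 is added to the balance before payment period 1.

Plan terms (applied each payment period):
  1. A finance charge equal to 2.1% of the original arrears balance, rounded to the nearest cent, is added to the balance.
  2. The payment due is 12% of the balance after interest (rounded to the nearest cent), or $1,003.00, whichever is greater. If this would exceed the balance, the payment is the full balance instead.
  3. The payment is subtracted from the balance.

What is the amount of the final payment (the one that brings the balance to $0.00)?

$911.13

Payment period 1: opening $9,756.29; interest $204.46 → $9,960.75; payment $1,195.29; balance $8,765.46
Payment period 2: opening $8,765.46; interest $204.46 → $8,969.92; payment $1,076.39; balance $7,893.53
Payment period 3: opening $7,893.53; interest $204.46 → $8,097.99; payment $1,003.00; balance $7,094.99
Payment period 4: opening $7,094.99; interest $204.46 → $7,299.45; payment $1,003.00; balance $6,296.45
Payment period 5: opening $6,296.45; interest $204.46 → $6,500.91; payment $1,003.00; balance $5,497.91
Payment period 6: opening $5,497.91; interest $204.46 → $5,702.37; payment $1,003.00; balance $4,699.37
Payment period 7: opening $4,699.37; interest $204.46 → $4,903.83; payment $1,003.00; balance $3,900.83
Payment period 8: opening $3,900.83; interest $204.46 → $4,105.29; payment $1,003.00; balance $3,102.29
Payment period 9: opening $3,102.29; interest $204.46 → $3,306.75; payment $1,003.00; balance $2,303.75
Payment period 10: opening $2,303.75; interest $204.46 → $2,508.21; payment $1,003.00; balance $1,505.21
Payment period 11: opening $1,505.21; interest $204.46 → $1,709.67; payment $1,003.00; balance $706.67
Payment period 12: opening $706.67; interest $204.46 → $911.13; payment $911.13; balance $0.00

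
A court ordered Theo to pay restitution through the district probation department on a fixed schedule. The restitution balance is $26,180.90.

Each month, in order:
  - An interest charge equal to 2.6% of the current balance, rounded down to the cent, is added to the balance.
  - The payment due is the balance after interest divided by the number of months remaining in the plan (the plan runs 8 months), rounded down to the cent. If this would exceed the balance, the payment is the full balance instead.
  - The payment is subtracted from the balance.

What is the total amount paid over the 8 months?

$29,437.31

Month 1: $26,180.90 +$680.70 interest = $26,861.60; pay $3,357.70 → $23,503.90
Month 2: $23,503.90 +$611.10 interest = $24,115.00; pay $3,445.00 → $20,670.00
Month 3: $20,670.00 +$537.42 interest = $21,207.42; pay $3,534.57 → $17,672.85
Month 4: $17,672.85 +$459.49 interest = $18,132.34; pay $3,626.46 → $14,505.88
Month 5: $14,505.88 +$377.15 interest = $14,883.03; pay $3,720.75 → $11,162.28
Month 6: $11,162.28 +$290.21 interest = $11,452.49; pay $3,817.49 → $7,635.00
Month 7: $7,635.00 +$198.51 interest = $7,833.51; pay $3,916.75 → $3,916.76
Month 8: $3,916.76 +$101.83 interest = $4,018.59; pay $4,018.59 → $0.00
Total paid: $29,437.31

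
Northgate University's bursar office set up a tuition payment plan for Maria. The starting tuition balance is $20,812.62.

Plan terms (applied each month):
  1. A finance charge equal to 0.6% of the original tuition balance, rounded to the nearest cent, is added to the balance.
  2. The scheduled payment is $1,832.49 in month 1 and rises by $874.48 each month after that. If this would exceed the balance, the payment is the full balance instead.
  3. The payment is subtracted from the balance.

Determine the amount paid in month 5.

$5,330.41

Month 1: opening $20,812.62; interest $124.88 → $20,937.50; payment $1,832.49; balance $19,105.01
Month 2: opening $19,105.01; interest $124.88 → $19,229.89; payment $2,706.97; balance $16,522.92
Month 3: opening $16,522.92; interest $124.88 → $16,647.80; payment $3,581.45; balance $13,066.35
Month 4: opening $13,066.35; interest $124.88 → $13,191.23; payment $4,455.93; balance $8,735.30
Month 5: opening $8,735.30; interest $124.88 → $8,860.18; payment $5,330.41; balance $3,529.77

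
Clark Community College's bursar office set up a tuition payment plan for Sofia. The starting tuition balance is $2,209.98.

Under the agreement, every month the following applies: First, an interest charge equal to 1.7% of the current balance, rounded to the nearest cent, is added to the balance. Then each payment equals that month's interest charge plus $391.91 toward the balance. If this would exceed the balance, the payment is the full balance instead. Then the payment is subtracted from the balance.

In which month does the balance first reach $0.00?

6

# | Opening | Interest | Payment | End bal
1 | $2,209.98 | $37.57 | $429.48 | $1,818.07
2 | $1,818.07 | $30.91 | $422.82 | $1,426.16
3 | $1,426.16 | $24.24 | $416.15 | $1,034.25
4 | $1,034.25 | $17.58 | $409.49 | $642.34
5 | $642.34 | $10.92 | $402.83 | $250.43
6 | $250.43 | $4.26 | $254.69 | $0.00
Balance reaches $0.00 in month 6.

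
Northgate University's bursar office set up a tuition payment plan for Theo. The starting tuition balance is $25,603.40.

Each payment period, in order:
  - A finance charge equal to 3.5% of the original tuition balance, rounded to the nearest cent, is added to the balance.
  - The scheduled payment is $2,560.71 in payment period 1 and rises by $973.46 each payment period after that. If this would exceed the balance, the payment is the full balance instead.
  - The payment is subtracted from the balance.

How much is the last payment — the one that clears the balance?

Payment period 1: $25,603.40 +$896.12 interest = $26,499.52; pay $2,560.71 → $23,938.81
Payment period 2: $23,938.81 +$896.12 interest = $24,834.93; pay $3,534.17 → $21,300.76
Payment period 3: $21,300.76 +$896.12 interest = $22,196.88; pay $4,507.63 → $17,689.25
Payment period 4: $17,689.25 +$896.12 interest = $18,585.37; pay $5,481.09 → $13,104.28
Payment period 5: $13,104.28 +$896.12 interest = $14,000.40; pay $6,454.55 → $7,545.85
Payment period 6: $7,545.85 +$896.12 interest = $8,441.97; pay $7,428.01 → $1,013.96
Payment period 7: $1,013.96 +$896.12 interest = $1,910.08; pay $1,910.08 → $0.00

$1,910.08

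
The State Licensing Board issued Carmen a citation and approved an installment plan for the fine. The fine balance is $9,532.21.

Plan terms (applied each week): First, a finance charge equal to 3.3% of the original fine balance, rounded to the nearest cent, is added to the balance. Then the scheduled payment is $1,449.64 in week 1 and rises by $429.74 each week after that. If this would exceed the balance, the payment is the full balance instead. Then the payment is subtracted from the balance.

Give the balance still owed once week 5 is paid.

$0.00

# | Opening | Interest | Payment | End bal
1 | $9,532.21 | $314.56 | $1,449.64 | $8,397.13
2 | $8,397.13 | $314.56 | $1,879.38 | $6,832.31
3 | $6,832.31 | $314.56 | $2,309.12 | $4,837.75
4 | $4,837.75 | $314.56 | $2,738.86 | $2,413.45
5 | $2,413.45 | $314.56 | $2,728.01 | $0.00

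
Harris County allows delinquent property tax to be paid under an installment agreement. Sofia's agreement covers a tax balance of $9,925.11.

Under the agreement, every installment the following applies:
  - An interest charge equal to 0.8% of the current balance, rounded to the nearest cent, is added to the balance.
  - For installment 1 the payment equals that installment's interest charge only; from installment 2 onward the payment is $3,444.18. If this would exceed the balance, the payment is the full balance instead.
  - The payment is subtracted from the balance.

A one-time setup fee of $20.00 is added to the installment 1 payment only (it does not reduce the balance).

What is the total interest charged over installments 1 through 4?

Installment 1: opening $9,925.11; interest $79.40 → $10,004.51; payment $79.40 (+ $20.00 fee); balance $9,925.11
Installment 2: opening $9,925.11; interest $79.40 → $10,004.51; payment $3,444.18; balance $6,560.33
Installment 3: opening $6,560.33; interest $52.48 → $6,612.81; payment $3,444.18; balance $3,168.63
Installment 4: opening $3,168.63; interest $25.35 → $3,193.98; payment $3,193.98; balance $0.00
Total interest: $79.40 + $79.40 + $52.48 + $25.35 = $236.63

$236.63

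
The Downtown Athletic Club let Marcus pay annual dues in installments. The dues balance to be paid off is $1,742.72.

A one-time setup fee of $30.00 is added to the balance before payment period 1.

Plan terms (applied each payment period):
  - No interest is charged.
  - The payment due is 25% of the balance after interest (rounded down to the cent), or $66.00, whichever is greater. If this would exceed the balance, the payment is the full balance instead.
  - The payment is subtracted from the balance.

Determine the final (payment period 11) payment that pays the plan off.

$38.64

Payment period 1: opening $1,772.72; payment $443.18; balance $1,329.54
Payment period 2: opening $1,329.54; payment $332.38; balance $997.16
Payment period 3: opening $997.16; payment $249.29; balance $747.87
Payment period 4: opening $747.87; payment $186.96; balance $560.91
Payment period 5: opening $560.91; payment $140.22; balance $420.69
Payment period 6: opening $420.69; payment $105.17; balance $315.52
Payment period 7: opening $315.52; payment $78.88; balance $236.64
Payment period 8: opening $236.64; payment $66.00; balance $170.64
Payment period 9: opening $170.64; payment $66.00; balance $104.64
Payment period 10: opening $104.64; payment $66.00; balance $38.64
Payment period 11: opening $38.64; payment $38.64; balance $0.00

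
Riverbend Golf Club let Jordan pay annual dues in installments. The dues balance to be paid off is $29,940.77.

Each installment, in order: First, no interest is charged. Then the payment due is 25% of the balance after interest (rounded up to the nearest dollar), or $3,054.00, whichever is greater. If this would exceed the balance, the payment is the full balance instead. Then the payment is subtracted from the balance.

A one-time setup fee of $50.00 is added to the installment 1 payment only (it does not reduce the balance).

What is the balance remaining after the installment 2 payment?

$16,840.77

# | Opening | Payment | Fee | End bal
1 | $29,940.77 | $7,486.00 | $50.00 | $22,454.77
2 | $22,454.77 | $5,614.00 | — | $16,840.77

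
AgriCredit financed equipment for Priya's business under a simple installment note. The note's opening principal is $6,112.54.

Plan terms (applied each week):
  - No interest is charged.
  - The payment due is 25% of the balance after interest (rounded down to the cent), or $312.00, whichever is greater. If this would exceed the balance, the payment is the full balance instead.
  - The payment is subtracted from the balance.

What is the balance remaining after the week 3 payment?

$2,578.74

# | Opening | Payment | End bal
1 | $6,112.54 | $1,528.13 | $4,584.41
2 | $4,584.41 | $1,146.10 | $3,438.31
3 | $3,438.31 | $859.57 | $2,578.74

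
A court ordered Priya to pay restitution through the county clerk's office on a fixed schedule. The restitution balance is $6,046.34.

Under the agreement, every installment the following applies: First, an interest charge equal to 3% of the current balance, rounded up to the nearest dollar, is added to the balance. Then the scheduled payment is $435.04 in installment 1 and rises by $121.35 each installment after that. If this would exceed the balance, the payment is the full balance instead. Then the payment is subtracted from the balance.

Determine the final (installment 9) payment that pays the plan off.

$191.22

Installment 1: $6,046.34 +$182.00 interest = $6,228.34; pay $435.04 → $5,793.30
Installment 2: $5,793.30 +$174.00 interest = $5,967.30; pay $556.39 → $5,410.91
Installment 3: $5,410.91 +$163.00 interest = $5,573.91; pay $677.74 → $4,896.17
Installment 4: $4,896.17 +$147.00 interest = $5,043.17; pay $799.09 → $4,244.08
Installment 5: $4,244.08 +$128.00 interest = $4,372.08; pay $920.44 → $3,451.64
Installment 6: $3,451.64 +$104.00 interest = $3,555.64; pay $1,041.79 → $2,513.85
Installment 7: $2,513.85 +$76.00 interest = $2,589.85; pay $1,163.14 → $1,426.71
Installment 8: $1,426.71 +$43.00 interest = $1,469.71; pay $1,284.49 → $185.22
Installment 9: $185.22 +$6.00 interest = $191.22; pay $191.22 → $0.00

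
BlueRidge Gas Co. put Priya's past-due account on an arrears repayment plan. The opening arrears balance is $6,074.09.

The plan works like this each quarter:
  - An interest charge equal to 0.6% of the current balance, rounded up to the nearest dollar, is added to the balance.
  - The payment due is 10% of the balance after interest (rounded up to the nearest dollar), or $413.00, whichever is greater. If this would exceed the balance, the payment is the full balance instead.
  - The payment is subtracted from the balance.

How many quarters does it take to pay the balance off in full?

Quarter 1: $6,074.09 +$37.00 interest = $6,111.09; pay $612.00 → $5,499.09
Quarter 2: $5,499.09 +$33.00 interest = $5,532.09; pay $554.00 → $4,978.09
Quarter 3: $4,978.09 +$30.00 interest = $5,008.09; pay $501.00 → $4,507.09
Quarter 4: $4,507.09 +$28.00 interest = $4,535.09; pay $454.00 → $4,081.09
Quarter 5: $4,081.09 +$25.00 interest = $4,106.09; pay $413.00 → $3,693.09
Quarter 6: $3,693.09 +$23.00 interest = $3,716.09; pay $413.00 → $3,303.09
Quarter 7: $3,303.09 +$20.00 interest = $3,323.09; pay $413.00 → $2,910.09
Quarter 8: $2,910.09 +$18.00 interest = $2,928.09; pay $413.00 → $2,515.09
Quarter 9: $2,515.09 +$16.00 interest = $2,531.09; pay $413.00 → $2,118.09
Quarter 10: $2,118.09 +$13.00 interest = $2,131.09; pay $413.00 → $1,718.09
Quarter 11: $1,718.09 +$11.00 interest = $1,729.09; pay $413.00 → $1,316.09
Quarter 12: $1,316.09 +$8.00 interest = $1,324.09; pay $413.00 → $911.09
Quarter 13: $911.09 +$6.00 interest = $917.09; pay $413.00 → $504.09
Quarter 14: $504.09 +$4.00 interest = $508.09; pay $413.00 → $95.09
Quarter 15: $95.09 +$1.00 interest = $96.09; pay $96.09 → $0.00
Balance reaches $0.00 in quarter 15.

15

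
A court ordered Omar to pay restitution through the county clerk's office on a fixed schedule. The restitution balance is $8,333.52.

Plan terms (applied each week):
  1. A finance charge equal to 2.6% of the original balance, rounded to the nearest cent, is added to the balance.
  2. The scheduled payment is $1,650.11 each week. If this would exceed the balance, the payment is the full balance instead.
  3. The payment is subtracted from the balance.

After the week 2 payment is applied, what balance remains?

Week 1: opening $8,333.52; interest $216.67 → $8,550.19; payment $1,650.11; balance $6,900.08
Week 2: opening $6,900.08; interest $216.67 → $7,116.75; payment $1,650.11; balance $5,466.64

$5,466.64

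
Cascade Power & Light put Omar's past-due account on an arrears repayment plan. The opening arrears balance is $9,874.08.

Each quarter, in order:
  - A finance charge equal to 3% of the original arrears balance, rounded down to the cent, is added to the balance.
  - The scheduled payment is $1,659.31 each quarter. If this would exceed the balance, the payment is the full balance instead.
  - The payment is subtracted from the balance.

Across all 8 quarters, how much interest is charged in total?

Quarter 1: $9,874.08 +$296.22 interest = $10,170.30; pay $1,659.31 → $8,510.99
Quarter 2: $8,510.99 +$296.22 interest = $8,807.21; pay $1,659.31 → $7,147.90
Quarter 3: $7,147.90 +$296.22 interest = $7,444.12; pay $1,659.31 → $5,784.81
Quarter 4: $5,784.81 +$296.22 interest = $6,081.03; pay $1,659.31 → $4,421.72
Quarter 5: $4,421.72 +$296.22 interest = $4,717.94; pay $1,659.31 → $3,058.63
Quarter 6: $3,058.63 +$296.22 interest = $3,354.85; pay $1,659.31 → $1,695.54
Quarter 7: $1,695.54 +$296.22 interest = $1,991.76; pay $1,659.31 → $332.45
Quarter 8: $332.45 +$296.22 interest = $628.67; pay $628.67 → $0.00
Total interest: $296.22 + $296.22 + $296.22 + $296.22 + $296.22 + $296.22 + $296.22 + $296.22 = $2,369.76

$2,369.76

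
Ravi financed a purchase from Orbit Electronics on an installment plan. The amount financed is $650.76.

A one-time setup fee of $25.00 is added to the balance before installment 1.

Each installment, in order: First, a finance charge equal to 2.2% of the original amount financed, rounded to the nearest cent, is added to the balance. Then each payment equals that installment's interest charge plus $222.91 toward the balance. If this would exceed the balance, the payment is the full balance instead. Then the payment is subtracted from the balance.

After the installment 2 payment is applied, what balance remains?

$229.94

Installment 1: opening $675.76; interest $14.32 → $690.08; payment $237.23; balance $452.85
Installment 2: opening $452.85; interest $14.32 → $467.17; payment $237.23; balance $229.94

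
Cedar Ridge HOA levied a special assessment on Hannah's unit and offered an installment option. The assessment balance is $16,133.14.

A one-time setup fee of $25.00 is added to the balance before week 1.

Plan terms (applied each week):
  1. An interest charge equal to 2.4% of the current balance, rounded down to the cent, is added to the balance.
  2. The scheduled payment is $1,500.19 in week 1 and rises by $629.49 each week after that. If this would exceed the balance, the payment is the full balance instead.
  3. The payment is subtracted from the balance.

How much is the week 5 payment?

Week 1: $16,158.14 +$387.79 interest = $16,545.93; pay $1,500.19 → $15,045.74
Week 2: $15,045.74 +$361.09 interest = $15,406.83; pay $2,129.68 → $13,277.15
Week 3: $13,277.15 +$318.65 interest = $13,595.80; pay $2,759.17 → $10,836.63
Week 4: $10,836.63 +$260.07 interest = $11,096.70; pay $3,388.66 → $7,708.04
Week 5: $7,708.04 +$184.99 interest = $7,893.03; pay $4,018.15 → $3,874.88

$4,018.15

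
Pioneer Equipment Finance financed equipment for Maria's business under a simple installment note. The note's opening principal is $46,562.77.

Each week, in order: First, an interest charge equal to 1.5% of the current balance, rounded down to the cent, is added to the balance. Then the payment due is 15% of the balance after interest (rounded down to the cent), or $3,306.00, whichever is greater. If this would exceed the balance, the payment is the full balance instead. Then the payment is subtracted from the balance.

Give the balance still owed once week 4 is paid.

# | Opening | Interest | Payment | End bal
1 | $46,562.77 | $698.44 | $7,089.18 | $40,172.03
2 | $40,172.03 | $602.58 | $6,116.19 | $34,658.42
3 | $34,658.42 | $519.87 | $5,276.74 | $29,901.55
4 | $29,901.55 | $448.52 | $4,552.51 | $25,797.56

$25,797.56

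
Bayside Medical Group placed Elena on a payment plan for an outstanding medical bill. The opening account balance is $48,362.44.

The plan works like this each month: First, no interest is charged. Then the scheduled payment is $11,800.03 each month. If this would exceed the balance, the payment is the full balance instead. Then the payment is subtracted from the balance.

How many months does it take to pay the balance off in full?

Month 1: $48,362.44 − $11,800.03 → $36,562.41
Month 2: $36,562.41 − $11,800.03 → $24,762.38
Month 3: $24,762.38 − $11,800.03 → $12,962.35
Month 4: $12,962.35 − $11,800.03 → $1,162.32
Month 5: $1,162.32 − $1,162.32 → $0.00
Balance reaches $0.00 in month 5.

5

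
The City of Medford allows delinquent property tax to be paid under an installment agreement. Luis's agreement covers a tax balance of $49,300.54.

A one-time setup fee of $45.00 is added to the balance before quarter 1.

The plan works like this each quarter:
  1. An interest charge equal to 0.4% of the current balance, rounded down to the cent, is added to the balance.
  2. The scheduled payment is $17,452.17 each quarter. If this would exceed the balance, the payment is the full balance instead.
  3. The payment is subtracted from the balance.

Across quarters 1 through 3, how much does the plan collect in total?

$49,730.34

# | Opening | Interest | Payment | End bal
1 | $49,345.54 | $197.38 | $17,452.17 | $32,090.75
2 | $32,090.75 | $128.36 | $17,452.17 | $14,766.94
3 | $14,766.94 | $59.06 | $14,826.00 | $0.00
Total paid: $49,730.34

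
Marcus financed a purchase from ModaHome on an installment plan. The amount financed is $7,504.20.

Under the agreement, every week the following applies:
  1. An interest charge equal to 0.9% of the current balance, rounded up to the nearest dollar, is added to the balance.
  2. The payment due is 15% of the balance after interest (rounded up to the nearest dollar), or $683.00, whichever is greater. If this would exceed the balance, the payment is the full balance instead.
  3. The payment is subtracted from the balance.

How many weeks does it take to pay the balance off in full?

Week 1: $7,504.20 +$68.00 interest = $7,572.20; pay $1,136.00 → $6,436.20
Week 2: $6,436.20 +$58.00 interest = $6,494.20; pay $975.00 → $5,519.20
Week 3: $5,519.20 +$50.00 interest = $5,569.20; pay $836.00 → $4,733.20
Week 4: $4,733.20 +$43.00 interest = $4,776.20; pay $717.00 → $4,059.20
Week 5: $4,059.20 +$37.00 interest = $4,096.20; pay $683.00 → $3,413.20
Week 6: $3,413.20 +$31.00 interest = $3,444.20; pay $683.00 → $2,761.20
Week 7: $2,761.20 +$25.00 interest = $2,786.20; pay $683.00 → $2,103.20
Week 8: $2,103.20 +$19.00 interest = $2,122.20; pay $683.00 → $1,439.20
Week 9: $1,439.20 +$13.00 interest = $1,452.20; pay $683.00 → $769.20
Week 10: $769.20 +$7.00 interest = $776.20; pay $683.00 → $93.20
Week 11: $93.20 +$1.00 interest = $94.20; pay $94.20 → $0.00
Balance reaches $0.00 in week 11.

11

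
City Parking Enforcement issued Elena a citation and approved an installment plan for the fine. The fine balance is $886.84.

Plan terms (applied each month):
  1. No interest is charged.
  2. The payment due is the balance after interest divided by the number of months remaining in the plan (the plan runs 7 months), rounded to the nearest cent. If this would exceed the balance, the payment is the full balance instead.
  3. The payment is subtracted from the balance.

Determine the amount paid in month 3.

# | Opening | Payment | End bal
1 | $886.84 | $126.69 | $760.15
2 | $760.15 | $126.69 | $633.46
3 | $633.46 | $126.69 | $506.77

$126.69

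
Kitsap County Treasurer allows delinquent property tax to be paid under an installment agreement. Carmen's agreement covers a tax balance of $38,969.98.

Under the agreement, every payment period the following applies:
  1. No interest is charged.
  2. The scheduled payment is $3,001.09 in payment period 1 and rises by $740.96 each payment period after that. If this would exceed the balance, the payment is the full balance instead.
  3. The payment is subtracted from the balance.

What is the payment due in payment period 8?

$2,402.19

# | Opening | Payment | End bal
1 | $38,969.98 | $3,001.09 | $35,968.89
2 | $35,968.89 | $3,742.05 | $32,226.84
3 | $32,226.84 | $4,483.01 | $27,743.83
4 | $27,743.83 | $5,223.97 | $22,519.86
5 | $22,519.86 | $5,964.93 | $16,554.93
6 | $16,554.93 | $6,705.89 | $9,849.04
7 | $9,849.04 | $7,446.85 | $2,402.19
8 | $2,402.19 | $2,402.19 | $0.00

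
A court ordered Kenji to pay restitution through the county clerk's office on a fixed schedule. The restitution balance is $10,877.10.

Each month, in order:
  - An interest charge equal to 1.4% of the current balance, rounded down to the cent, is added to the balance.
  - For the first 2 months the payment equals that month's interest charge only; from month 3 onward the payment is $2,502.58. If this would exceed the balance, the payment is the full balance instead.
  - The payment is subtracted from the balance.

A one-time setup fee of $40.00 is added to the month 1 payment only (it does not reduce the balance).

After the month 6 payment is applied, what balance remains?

$1,276.60

Month 1: $10,877.10 +$152.27 interest = $11,029.37; pay $152.27 (+ $40.00 fee) → $10,877.10
Month 2: $10,877.10 +$152.27 interest = $11,029.37; pay $152.27 → $10,877.10
Month 3: $10,877.10 +$152.27 interest = $11,029.37; pay $2,502.58 → $8,526.79
Month 4: $8,526.79 +$119.37 interest = $8,646.16; pay $2,502.58 → $6,143.58
Month 5: $6,143.58 +$86.01 interest = $6,229.59; pay $2,502.58 → $3,727.01
Month 6: $3,727.01 +$52.17 interest = $3,779.18; pay $2,502.58 → $1,276.60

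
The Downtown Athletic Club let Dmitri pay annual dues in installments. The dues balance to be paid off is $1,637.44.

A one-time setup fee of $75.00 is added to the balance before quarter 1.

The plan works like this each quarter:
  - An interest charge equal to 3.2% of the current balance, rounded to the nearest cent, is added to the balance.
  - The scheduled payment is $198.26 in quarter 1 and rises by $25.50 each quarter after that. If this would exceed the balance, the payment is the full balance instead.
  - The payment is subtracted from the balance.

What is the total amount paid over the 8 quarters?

# | Opening | Interest | Payment | End bal
1 | $1,712.44 | $54.80 | $198.26 | $1,568.98
2 | $1,568.98 | $50.21 | $223.76 | $1,395.43
3 | $1,395.43 | $44.65 | $249.26 | $1,190.82
4 | $1,190.82 | $38.11 | $274.76 | $954.17
5 | $954.17 | $30.53 | $300.26 | $684.44
6 | $684.44 | $21.90 | $325.76 | $380.58
7 | $380.58 | $12.18 | $351.26 | $41.50
8 | $41.50 | $1.33 | $42.83 | $0.00
Total paid: $1,966.15

$1,966.15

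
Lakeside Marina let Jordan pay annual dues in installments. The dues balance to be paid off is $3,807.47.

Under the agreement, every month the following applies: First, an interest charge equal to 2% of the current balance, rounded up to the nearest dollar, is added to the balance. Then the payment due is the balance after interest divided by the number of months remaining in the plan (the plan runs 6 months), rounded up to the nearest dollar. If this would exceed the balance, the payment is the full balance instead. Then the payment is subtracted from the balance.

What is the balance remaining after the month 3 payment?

Month 1: opening $3,807.47; interest $77.00 → $3,884.47; payment $648.00; balance $3,236.47
Month 2: opening $3,236.47; interest $65.00 → $3,301.47; payment $661.00; balance $2,640.47
Month 3: opening $2,640.47; interest $53.00 → $2,693.47; payment $674.00; balance $2,019.47

$2,019.47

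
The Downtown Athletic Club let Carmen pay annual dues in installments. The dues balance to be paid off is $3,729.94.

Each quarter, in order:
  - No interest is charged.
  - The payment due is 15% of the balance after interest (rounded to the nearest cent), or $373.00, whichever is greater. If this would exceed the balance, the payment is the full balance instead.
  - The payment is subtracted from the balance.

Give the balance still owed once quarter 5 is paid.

$1,544.65

# | Opening | Payment | End bal
1 | $3,729.94 | $559.49 | $3,170.45
2 | $3,170.45 | $475.57 | $2,694.88
3 | $2,694.88 | $404.23 | $2,290.65
4 | $2,290.65 | $373.00 | $1,917.65
5 | $1,917.65 | $373.00 | $1,544.65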